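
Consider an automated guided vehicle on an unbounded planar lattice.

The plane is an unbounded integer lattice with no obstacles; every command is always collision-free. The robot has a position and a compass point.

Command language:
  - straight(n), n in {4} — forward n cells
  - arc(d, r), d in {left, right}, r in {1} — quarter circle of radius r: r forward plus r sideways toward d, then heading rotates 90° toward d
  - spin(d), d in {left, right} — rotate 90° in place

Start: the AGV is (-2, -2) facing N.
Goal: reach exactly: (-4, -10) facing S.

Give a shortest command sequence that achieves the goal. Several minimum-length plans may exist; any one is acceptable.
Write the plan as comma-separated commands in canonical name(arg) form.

arc(left, 1), arc(left, 1), straight(4), straight(4)

t0: (-2, -2) facing N
[1] after arc(left, 1): (-3, -1) facing W
[2] after arc(left, 1): (-4, -2) facing S
[3] after straight(4): (-4, -6) facing S
[4] after straight(4): (-4, -10) facing S
nothing shorter than 4 reaches the goal.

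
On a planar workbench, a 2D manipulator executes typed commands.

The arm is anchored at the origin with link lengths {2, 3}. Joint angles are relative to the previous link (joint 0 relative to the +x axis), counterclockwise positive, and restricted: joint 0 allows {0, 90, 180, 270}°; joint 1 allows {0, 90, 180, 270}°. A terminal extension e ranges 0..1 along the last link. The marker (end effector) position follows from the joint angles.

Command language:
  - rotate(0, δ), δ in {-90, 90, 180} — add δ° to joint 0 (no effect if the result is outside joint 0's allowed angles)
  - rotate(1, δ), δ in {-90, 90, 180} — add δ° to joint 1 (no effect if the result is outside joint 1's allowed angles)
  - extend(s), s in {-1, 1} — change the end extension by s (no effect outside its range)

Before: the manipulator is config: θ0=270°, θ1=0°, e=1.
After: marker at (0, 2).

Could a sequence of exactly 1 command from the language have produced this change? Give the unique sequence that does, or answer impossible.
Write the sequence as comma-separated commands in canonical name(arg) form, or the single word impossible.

t0: config: θ0=270°, θ1=0°, e=1
t=1 rotate(1, 180) ⇒ config: θ0=270°, θ1=180°, e=1
no other 1-command option fits: unique.

rotate(1, 180)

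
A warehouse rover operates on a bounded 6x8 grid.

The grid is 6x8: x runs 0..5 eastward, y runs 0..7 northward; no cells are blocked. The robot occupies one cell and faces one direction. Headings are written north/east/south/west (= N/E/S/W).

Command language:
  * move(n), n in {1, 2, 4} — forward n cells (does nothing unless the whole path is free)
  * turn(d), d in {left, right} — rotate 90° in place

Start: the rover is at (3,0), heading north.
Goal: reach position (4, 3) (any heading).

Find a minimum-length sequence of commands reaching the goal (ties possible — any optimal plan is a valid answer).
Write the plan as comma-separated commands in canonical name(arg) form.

from: at (3,0), heading north
t=1 move(2) ⇒ at (3,2), heading north
t=2 move(1) ⇒ at (3,3), heading north
t=3 turn(right) ⇒ at (3,3), heading east
t=4 move(1) ⇒ at (4,3), heading east
shorter routes all fall short; 4 is best.

move(2), move(1), turn(right), move(1)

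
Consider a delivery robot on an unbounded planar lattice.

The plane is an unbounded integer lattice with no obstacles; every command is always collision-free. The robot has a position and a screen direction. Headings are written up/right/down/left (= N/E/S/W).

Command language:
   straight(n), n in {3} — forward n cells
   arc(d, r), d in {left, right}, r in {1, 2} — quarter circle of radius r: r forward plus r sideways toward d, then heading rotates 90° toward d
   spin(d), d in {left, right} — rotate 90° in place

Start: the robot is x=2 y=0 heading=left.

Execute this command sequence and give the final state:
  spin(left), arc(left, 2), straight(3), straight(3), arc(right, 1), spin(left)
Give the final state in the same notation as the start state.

x=11 y=-3 heading=right

start: x=2 y=0 heading=left
1. spin(left) → x=2 y=0 heading=down
2. arc(left, 2) → x=4 y=-2 heading=right
3. straight(3) → x=7 y=-2 heading=right
4. straight(3) → x=10 y=-2 heading=right
5. arc(right, 1) → x=11 y=-3 heading=down
6. spin(left) → x=11 y=-3 heading=right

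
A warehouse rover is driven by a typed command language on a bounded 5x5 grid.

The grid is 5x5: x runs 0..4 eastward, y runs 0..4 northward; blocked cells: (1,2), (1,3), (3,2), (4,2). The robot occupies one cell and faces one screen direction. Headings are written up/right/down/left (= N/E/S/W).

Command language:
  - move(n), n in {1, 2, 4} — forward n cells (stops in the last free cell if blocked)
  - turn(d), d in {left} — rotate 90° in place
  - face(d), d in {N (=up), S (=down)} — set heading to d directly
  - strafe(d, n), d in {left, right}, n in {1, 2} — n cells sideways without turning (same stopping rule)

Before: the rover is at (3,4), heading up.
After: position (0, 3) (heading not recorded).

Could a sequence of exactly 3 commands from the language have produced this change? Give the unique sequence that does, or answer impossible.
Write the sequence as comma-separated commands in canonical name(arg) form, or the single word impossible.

key: move(4) runs into the grid edge before its full distance
t0: at (3,4), heading up
[1] after turn(left): at (3,4), heading left
[2] after move(4): at (0,4), heading left
[3] after strafe(left, 1): at (0,3), heading left
no other 3-command option fits: unique.

turn(left), move(4), strafe(left, 1)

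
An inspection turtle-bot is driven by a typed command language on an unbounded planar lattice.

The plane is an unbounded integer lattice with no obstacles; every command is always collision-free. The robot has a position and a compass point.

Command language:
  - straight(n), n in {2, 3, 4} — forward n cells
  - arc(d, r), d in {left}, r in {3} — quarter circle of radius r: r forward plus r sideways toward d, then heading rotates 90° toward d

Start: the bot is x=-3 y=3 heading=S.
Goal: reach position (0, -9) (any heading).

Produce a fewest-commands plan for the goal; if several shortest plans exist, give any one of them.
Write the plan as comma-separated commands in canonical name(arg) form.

straight(4), straight(3), straight(2), arc(left, 3)

start: x=-3 y=3 heading=S
t=1 straight(4) ⇒ x=-3 y=-1 heading=S
t=2 straight(3) ⇒ x=-3 y=-4 heading=S
t=3 straight(2) ⇒ x=-3 y=-6 heading=S
t=4 arc(left, 3) ⇒ x=0 y=-9 heading=E
no 3-step plan works, so 4 is optimal.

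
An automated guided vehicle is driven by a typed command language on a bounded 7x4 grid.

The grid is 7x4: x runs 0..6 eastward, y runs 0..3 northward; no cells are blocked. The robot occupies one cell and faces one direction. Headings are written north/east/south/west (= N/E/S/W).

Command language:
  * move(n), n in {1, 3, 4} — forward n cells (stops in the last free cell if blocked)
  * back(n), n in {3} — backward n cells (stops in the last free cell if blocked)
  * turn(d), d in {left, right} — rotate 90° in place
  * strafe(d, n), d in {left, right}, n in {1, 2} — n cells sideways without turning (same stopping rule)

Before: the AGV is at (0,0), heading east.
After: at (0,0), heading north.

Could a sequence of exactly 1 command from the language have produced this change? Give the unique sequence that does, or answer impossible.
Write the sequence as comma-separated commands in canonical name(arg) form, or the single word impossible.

key: parked at (0,0) the whole time — nothing moves the robot
t0: at (0,0), heading east
[1] after turn(left): at (0,0), heading north
no rival 1-sequence matches.

turn(left)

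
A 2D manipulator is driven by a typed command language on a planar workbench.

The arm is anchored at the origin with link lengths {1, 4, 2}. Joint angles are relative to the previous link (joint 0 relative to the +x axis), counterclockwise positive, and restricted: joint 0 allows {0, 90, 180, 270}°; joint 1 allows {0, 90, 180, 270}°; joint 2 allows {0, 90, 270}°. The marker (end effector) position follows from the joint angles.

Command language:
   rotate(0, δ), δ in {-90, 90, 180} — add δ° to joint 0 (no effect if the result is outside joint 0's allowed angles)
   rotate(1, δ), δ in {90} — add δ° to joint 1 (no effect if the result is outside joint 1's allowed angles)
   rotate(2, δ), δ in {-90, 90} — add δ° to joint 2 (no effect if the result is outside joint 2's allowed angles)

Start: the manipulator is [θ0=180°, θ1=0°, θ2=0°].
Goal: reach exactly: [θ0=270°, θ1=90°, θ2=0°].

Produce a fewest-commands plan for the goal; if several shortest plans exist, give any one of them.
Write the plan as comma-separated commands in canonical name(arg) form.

rotate(1, 90), rotate(0, 90)

from: [θ0=180°, θ1=0°, θ2=0°]
1. rotate(1, 90) → [θ0=180°, θ1=90°, θ2=0°]
2. rotate(0, 90) → [θ0=270°, θ1=90°, θ2=0°]
shorter routes all fall short; 2 is best.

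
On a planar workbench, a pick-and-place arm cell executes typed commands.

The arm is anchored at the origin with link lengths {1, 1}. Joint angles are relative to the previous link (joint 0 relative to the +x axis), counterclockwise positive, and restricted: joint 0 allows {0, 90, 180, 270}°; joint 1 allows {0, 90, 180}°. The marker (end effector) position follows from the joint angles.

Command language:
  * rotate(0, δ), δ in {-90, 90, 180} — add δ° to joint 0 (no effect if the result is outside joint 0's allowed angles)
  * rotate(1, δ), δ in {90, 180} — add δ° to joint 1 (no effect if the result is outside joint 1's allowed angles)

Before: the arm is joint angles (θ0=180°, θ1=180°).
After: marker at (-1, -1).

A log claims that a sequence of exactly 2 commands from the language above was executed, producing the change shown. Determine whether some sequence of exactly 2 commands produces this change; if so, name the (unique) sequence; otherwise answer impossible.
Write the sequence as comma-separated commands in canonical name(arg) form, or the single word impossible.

rotate(1, 180), rotate(1, 90)

key: order matters: swapping rotate(1, 180) and rotate(1, 90) lands elsewhere
from: joint angles (θ0=180°, θ1=180°)
[1] after rotate(1, 180): joint angles (θ0=180°, θ1=0°)
[2] after rotate(1, 90): joint angles (θ0=180°, θ1=90°)
no other 2-command option fits: unique.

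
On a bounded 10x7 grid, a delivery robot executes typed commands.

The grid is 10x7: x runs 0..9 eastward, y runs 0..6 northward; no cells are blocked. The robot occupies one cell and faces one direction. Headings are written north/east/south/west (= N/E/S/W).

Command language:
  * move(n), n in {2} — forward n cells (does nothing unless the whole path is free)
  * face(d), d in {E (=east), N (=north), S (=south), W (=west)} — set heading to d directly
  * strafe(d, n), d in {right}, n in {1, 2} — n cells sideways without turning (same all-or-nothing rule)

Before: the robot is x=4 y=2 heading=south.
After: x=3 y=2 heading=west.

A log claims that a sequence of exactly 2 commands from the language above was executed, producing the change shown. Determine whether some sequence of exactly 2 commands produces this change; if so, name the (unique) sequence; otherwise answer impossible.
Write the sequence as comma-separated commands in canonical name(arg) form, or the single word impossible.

key: running face(W) before strafe(right, 1) would end elsewhere — order is forced
t0: x=4 y=2 heading=south
step 1 (strafe(right, 1)): x=3 y=2 heading=south
step 2 (face(W)): x=3 y=2 heading=west
no rival 2-sequence matches.

strafe(right, 1), face(W)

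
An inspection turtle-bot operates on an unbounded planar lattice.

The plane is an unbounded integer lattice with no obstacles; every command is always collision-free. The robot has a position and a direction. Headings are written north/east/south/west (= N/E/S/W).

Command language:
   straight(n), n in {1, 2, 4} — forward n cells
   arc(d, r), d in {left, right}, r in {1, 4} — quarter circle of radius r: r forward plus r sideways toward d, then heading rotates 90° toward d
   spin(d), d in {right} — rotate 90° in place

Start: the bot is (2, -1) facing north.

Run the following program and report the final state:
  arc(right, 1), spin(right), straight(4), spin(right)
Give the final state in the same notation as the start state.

(3, -4) facing west

begin: (2, -1) facing north
1. arc(right, 1) → (3, 0) facing east
2. spin(right) → (3, 0) facing south
3. straight(4) → (3, -4) facing south
4. spin(right) → (3, -4) facing west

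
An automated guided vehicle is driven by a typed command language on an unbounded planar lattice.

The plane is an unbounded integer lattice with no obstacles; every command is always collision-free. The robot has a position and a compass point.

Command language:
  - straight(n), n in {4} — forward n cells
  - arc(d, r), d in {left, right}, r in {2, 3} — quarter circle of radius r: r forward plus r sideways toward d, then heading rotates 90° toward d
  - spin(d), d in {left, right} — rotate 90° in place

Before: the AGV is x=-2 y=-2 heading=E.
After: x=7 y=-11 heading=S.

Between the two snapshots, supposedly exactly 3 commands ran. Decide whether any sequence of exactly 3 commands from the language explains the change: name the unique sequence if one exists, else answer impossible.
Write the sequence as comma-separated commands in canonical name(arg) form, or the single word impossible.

key: position moved to (7,-11) AND the heading swung to S — translation plus rotation needed
start: x=-2 y=-2 heading=E
step 1 (arc(right, 3)): x=1 y=-5 heading=S
step 2 (arc(left, 3)): x=4 y=-8 heading=E
step 3 (arc(right, 3)): x=7 y=-11 heading=S
all 343 alternatives checked — unique.

arc(right, 3), arc(left, 3), arc(right, 3)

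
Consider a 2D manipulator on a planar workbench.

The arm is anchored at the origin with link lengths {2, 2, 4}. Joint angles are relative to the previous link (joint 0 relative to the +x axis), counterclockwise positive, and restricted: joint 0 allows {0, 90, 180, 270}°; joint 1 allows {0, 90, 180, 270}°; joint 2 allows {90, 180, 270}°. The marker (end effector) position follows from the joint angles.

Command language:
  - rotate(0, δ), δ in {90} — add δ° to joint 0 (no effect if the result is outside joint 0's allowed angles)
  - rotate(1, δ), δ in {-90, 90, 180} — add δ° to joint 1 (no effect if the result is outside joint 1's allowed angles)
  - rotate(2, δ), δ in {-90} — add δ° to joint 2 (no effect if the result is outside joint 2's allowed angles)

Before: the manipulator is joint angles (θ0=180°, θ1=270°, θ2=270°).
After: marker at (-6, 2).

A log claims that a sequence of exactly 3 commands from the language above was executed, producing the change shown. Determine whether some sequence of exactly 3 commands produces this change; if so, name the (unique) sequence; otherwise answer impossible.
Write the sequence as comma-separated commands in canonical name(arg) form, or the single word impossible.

rotate(2, -90), rotate(2, -90), rotate(2, -90)

start: joint angles (θ0=180°, θ1=270°, θ2=270°)
[1] after rotate(2, -90): joint angles (θ0=180°, θ1=270°, θ2=180°)
[2] after rotate(2, -90): joint angles (θ0=180°, θ1=270°, θ2=90°)
[3] after rotate(2, -90): joint angles (θ0=180°, θ1=270°, θ2=90°)
all 125 alternatives checked — unique.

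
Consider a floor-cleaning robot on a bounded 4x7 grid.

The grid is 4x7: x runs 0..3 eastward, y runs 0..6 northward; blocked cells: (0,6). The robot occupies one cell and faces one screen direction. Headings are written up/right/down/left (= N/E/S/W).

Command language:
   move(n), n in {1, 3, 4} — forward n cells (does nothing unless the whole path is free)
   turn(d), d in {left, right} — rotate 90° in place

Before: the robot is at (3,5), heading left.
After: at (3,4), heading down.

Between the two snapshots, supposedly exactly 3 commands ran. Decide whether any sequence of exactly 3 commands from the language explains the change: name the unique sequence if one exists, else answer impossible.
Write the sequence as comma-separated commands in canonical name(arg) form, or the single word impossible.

key: running move(1) before move(4) would end elsewhere — order is forced
begin: at (3,5), heading left
[1] after move(4): at (3,5), heading left
[2] after turn(left): at (3,5), heading down
[3] after move(1): at (3,4), heading down
no rival 3-sequence matches.

move(4), turn(left), move(1)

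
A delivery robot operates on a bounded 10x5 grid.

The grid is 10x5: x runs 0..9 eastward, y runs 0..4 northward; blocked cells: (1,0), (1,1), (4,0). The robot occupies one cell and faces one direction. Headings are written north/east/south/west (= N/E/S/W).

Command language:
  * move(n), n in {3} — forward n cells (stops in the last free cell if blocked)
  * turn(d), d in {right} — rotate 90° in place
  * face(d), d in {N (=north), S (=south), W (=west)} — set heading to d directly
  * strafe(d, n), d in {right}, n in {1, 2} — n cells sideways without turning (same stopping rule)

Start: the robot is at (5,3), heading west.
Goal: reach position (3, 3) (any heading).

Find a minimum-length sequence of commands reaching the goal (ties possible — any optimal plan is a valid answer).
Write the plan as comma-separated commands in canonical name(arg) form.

from: at (5,3), heading west
t=1 face(S) ⇒ at (5,3), heading south
t=2 strafe(right, 2) ⇒ at (3,3), heading south
minimal: 2 command(s), checked below 2.

face(S), strafe(right, 2)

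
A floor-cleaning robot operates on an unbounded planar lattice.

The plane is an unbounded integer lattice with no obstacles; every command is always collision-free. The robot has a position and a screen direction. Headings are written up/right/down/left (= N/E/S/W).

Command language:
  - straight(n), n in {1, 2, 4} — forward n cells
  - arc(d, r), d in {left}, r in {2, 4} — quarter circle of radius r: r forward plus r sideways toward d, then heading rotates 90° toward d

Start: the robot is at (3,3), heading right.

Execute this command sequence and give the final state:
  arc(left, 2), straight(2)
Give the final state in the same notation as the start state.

at (5,7), heading up

t0: at (3,3), heading right
step 1 (arc(left, 2)): at (5,5), heading up
step 2 (straight(2)): at (5,7), heading up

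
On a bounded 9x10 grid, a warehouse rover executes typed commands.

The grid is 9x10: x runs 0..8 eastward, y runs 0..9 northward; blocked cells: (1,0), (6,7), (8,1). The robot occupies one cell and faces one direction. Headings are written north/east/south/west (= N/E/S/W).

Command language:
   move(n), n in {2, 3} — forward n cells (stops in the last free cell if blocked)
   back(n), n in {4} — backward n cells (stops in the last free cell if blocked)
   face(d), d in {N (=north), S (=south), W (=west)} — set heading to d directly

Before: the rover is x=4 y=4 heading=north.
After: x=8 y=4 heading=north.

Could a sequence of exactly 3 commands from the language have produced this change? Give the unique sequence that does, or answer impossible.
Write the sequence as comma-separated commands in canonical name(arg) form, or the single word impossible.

face(W), back(4), face(N)

key: running face(N) before face(W) would end elsewhere — order is forced
start: x=4 y=4 heading=north
[1] after face(W): x=4 y=4 heading=west
[2] after back(4): x=8 y=4 heading=west
[3] after face(N): x=8 y=4 heading=north
no other 3-command option fits: unique.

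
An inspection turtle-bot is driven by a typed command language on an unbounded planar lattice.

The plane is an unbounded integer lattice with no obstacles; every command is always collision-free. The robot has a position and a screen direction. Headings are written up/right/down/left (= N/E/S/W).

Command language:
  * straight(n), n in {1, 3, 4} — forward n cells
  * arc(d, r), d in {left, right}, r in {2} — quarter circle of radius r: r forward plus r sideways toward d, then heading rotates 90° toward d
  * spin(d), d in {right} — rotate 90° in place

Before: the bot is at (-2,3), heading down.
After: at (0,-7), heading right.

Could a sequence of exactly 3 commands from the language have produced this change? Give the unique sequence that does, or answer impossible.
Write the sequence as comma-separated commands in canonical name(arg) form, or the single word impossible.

straight(4), straight(4), arc(left, 2)

key: running arc(left, 2) before straight(4) would end elsewhere — order is forced
begin: at (-2,3), heading down
t=1 straight(4) ⇒ at (-2,-1), heading down
t=2 straight(4) ⇒ at (-2,-5), heading down
t=3 arc(left, 2) ⇒ at (0,-7), heading right
uniquely the one of 216 3-step routes that fits.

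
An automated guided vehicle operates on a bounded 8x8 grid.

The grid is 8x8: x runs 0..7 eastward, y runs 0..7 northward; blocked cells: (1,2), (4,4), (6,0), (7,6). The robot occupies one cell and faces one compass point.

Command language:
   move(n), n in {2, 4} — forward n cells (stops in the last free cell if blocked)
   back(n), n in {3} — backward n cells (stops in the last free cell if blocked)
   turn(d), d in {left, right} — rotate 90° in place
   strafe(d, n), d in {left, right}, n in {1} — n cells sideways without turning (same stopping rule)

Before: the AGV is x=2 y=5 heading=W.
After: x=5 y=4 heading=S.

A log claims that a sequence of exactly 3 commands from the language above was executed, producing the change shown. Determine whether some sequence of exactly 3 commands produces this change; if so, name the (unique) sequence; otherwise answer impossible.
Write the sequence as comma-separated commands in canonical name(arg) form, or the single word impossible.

back(3), strafe(left, 1), turn(left)

key: position moved to (5,4) AND the heading swung to S — translation plus rotation needed
begin: x=2 y=5 heading=W
step 1 (back(3)): x=5 y=5 heading=W
step 2 (strafe(left, 1)): x=5 y=4 heading=W
step 3 (turn(left)): x=5 y=4 heading=S
uniquely the one of 343 3-step routes that fits.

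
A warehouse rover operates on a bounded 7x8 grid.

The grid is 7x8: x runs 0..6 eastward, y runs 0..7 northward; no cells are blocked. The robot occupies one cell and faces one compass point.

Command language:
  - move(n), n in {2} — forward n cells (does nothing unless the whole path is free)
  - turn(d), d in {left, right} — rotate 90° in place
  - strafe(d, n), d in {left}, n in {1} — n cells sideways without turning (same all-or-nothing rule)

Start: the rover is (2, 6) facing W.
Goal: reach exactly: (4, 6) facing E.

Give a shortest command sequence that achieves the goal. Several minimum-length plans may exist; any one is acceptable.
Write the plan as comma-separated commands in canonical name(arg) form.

initial: (2, 6) facing W
t=1 turn(left) ⇒ (2, 6) facing S
t=2 turn(left) ⇒ (2, 6) facing E
t=3 move(2) ⇒ (4, 6) facing E
nothing shorter than 3 reaches the goal.

turn(left), turn(left), move(2)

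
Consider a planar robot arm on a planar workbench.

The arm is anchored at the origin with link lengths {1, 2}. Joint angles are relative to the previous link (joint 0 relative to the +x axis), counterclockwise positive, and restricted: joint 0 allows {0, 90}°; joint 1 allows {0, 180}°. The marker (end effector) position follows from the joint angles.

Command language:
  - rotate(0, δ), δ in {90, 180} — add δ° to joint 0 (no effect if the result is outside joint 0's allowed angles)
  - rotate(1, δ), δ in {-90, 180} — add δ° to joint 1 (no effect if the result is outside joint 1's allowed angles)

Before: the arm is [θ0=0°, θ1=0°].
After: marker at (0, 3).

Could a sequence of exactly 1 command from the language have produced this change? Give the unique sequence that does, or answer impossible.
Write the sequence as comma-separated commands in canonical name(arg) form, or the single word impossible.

initial: [θ0=0°, θ1=0°]
step 1 (rotate(0, 90)): [θ0=90°, θ1=0°]
no other 1-command option fits: unique.

rotate(0, 90)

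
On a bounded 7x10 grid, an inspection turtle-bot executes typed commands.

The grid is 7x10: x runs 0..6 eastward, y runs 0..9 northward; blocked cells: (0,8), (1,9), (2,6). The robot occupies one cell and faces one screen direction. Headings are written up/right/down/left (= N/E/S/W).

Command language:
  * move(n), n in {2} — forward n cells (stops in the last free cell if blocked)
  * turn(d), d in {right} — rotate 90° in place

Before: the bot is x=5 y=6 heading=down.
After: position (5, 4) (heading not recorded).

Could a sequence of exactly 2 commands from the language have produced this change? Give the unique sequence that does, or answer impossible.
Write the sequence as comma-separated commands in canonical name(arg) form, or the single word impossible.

key: order matters: swapping move(2) and turn(right) lands elsewhere
start: x=5 y=6 heading=down
t=1 move(2) ⇒ x=5 y=4 heading=down
t=2 turn(right) ⇒ x=5 y=4 heading=left
no other 2-command option fits: unique.

move(2), turn(right)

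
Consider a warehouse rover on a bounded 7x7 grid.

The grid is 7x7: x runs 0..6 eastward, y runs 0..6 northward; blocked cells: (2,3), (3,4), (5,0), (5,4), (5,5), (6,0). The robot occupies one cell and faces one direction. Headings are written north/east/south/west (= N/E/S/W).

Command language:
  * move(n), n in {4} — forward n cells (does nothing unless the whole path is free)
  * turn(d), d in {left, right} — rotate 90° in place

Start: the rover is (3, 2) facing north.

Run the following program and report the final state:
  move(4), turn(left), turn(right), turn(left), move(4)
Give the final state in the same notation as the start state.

from: (3, 2) facing north
step 1 (move(4)): (3, 2) facing north
step 2 (turn(left)): (3, 2) facing west
step 3 (turn(right)): (3, 2) facing north
step 4 (turn(left)): (3, 2) facing west
step 5 (move(4)): (3, 2) facing west

(3, 2) facing west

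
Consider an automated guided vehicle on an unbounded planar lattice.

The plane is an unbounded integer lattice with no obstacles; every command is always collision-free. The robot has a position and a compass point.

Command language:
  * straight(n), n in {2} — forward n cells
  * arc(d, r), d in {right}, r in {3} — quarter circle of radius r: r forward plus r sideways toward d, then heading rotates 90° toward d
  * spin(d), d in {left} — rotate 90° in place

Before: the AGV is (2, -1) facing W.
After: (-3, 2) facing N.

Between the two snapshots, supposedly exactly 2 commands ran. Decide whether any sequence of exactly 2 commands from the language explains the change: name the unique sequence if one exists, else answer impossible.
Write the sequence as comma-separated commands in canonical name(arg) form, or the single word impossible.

key: cell and facing (now N) both changed — the 2 commands mix motion and turning
from: (2, -1) facing W
step 1 (straight(2)): (0, -1) facing W
step 2 (arc(right, 3)): (-3, 2) facing N
no other 2-command option fits: unique.

straight(2), arc(right, 3)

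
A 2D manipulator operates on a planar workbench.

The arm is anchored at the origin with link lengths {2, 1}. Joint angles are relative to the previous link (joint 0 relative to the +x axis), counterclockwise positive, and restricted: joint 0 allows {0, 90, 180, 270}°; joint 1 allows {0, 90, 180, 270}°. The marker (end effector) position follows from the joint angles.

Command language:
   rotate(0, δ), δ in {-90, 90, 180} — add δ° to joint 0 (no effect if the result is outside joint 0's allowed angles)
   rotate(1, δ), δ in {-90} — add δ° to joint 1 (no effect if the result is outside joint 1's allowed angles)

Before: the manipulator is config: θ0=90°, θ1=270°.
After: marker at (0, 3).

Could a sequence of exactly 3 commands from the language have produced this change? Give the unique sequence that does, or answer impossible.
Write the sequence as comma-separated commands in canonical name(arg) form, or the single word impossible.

initial: config: θ0=90°, θ1=270°
[1] after rotate(1, -90): config: θ0=90°, θ1=180°
[2] after rotate(1, -90): config: θ0=90°, θ1=90°
[3] after rotate(1, -90): config: θ0=90°, θ1=0°
no rival 3-sequence matches.

rotate(1, -90), rotate(1, -90), rotate(1, -90)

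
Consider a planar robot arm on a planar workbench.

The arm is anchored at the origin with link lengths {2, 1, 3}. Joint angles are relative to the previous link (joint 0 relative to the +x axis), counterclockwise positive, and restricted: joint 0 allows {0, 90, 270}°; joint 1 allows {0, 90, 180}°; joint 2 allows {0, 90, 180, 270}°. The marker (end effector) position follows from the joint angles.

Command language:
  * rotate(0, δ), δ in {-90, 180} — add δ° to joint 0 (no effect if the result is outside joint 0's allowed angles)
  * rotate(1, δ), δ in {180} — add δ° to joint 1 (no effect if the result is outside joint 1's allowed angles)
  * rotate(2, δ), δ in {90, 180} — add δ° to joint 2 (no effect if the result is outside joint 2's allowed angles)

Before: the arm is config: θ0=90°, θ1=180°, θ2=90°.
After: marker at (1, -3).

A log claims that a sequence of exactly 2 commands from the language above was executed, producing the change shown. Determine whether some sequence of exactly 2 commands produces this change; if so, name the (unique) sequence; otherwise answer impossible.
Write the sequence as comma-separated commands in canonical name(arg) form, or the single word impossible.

key: order matters: swapping rotate(0, -90) and rotate(0, 180) lands elsewhere
initial: config: θ0=90°, θ1=180°, θ2=90°
step 1 (rotate(0, -90)): config: θ0=0°, θ1=180°, θ2=90°
step 2 (rotate(0, 180)): config: θ0=0°, θ1=180°, θ2=90°
uniquely the one of 25 2-step routes that fits.

rotate(0, -90), rotate(0, 180)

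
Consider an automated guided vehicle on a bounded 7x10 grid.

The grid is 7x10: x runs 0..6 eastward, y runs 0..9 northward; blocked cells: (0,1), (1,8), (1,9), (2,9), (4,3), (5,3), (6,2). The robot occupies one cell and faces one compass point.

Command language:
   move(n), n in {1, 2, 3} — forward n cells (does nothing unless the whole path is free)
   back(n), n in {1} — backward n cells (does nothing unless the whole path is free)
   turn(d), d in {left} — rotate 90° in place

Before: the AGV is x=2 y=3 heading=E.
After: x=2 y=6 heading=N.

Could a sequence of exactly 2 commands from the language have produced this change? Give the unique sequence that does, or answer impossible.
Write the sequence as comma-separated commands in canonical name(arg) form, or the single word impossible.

key: position moved to (2,6) AND the heading swung to N — translation plus rotation needed
t0: x=2 y=3 heading=E
1. turn(left) → x=2 y=3 heading=N
2. move(3) → x=2 y=6 heading=N
all 25 alternatives checked — unique.

turn(left), move(3)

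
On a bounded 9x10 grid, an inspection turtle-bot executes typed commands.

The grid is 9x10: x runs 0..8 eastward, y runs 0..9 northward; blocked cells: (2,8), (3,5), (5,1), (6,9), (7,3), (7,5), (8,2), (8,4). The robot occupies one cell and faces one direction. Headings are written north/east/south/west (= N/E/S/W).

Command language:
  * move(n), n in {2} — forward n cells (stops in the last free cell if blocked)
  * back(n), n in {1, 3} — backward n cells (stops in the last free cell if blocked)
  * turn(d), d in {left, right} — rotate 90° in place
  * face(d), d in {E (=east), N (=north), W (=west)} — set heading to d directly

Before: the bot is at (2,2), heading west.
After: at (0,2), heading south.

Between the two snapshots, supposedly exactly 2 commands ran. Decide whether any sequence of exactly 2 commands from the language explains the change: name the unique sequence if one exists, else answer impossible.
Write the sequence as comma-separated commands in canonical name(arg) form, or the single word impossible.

move(2), turn(left)

key: running turn(left) before move(2) would end elsewhere — order is forced
initial: at (2,2), heading west
[1] after move(2): at (0,2), heading west
[2] after turn(left): at (0,2), heading south
no rival 2-sequence matches.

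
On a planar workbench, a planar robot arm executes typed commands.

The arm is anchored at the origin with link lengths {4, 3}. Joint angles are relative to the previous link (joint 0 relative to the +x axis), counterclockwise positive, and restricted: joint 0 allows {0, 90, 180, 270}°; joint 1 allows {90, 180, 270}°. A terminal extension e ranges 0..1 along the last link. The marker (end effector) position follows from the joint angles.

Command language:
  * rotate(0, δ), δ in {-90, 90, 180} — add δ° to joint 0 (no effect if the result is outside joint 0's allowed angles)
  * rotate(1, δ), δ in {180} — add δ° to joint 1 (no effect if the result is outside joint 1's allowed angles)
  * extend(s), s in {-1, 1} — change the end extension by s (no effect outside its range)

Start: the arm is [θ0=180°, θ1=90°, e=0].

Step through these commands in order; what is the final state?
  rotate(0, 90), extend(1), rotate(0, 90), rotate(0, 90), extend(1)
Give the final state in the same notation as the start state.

[θ0=90°, θ1=90°, e=1]

from: [θ0=180°, θ1=90°, e=0]
1. rotate(0, 90) → [θ0=270°, θ1=90°, e=0]
2. extend(1) → [θ0=270°, θ1=90°, e=1]
3. rotate(0, 90) → [θ0=0°, θ1=90°, e=1]
4. rotate(0, 90) → [θ0=90°, θ1=90°, e=1]
5. extend(1) → [θ0=90°, θ1=90°, e=1]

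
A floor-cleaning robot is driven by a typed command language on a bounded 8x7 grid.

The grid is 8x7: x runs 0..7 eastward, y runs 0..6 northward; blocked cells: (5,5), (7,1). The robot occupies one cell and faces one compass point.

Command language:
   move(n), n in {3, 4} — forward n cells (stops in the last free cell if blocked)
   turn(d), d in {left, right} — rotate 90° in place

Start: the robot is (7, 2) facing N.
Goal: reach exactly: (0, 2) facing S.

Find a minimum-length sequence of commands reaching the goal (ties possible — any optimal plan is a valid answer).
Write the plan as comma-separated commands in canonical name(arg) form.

turn(left), move(3), move(4), turn(left)

initial: (7, 2) facing N
t=1 turn(left) ⇒ (7, 2) facing W
t=2 move(3) ⇒ (4, 2) facing W
t=3 move(4) ⇒ (0, 2) facing W
t=4 turn(left) ⇒ (0, 2) facing S
no 3-step plan works, so 4 is optimal.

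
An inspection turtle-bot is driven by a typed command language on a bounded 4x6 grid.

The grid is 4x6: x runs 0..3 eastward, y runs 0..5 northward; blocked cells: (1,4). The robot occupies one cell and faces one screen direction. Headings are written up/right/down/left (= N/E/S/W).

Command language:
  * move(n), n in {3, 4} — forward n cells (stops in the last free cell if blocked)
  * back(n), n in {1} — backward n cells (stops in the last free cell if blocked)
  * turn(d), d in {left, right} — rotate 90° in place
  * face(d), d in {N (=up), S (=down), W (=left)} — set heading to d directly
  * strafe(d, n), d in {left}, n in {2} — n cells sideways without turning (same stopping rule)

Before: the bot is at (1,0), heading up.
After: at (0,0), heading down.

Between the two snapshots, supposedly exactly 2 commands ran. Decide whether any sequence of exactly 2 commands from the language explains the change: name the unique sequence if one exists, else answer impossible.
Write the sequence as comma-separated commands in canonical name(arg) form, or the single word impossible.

strafe(left, 2), face(S)

key: strafe(left, 2) runs into the grid edge before its full distance
start: at (1,0), heading up
t=1 strafe(left, 2) ⇒ at (0,0), heading up
t=2 face(S) ⇒ at (0,0), heading down
no other 2-command option fits: unique.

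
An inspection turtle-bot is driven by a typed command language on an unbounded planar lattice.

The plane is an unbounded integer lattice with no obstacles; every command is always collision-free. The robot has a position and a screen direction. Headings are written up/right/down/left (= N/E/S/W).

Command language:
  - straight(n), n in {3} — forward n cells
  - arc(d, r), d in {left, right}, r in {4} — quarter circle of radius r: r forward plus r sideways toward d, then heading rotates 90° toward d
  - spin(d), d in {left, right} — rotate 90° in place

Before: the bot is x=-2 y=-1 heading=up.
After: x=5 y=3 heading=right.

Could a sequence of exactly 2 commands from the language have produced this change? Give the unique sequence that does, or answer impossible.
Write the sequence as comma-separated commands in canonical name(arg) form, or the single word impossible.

arc(right, 4), straight(3)

key: order matters: swapping arc(right, 4) and straight(3) lands elsewhere
begin: x=-2 y=-1 heading=up
[1] after arc(right, 4): x=2 y=3 heading=right
[2] after straight(3): x=5 y=3 heading=right
all 25 alternatives checked — unique.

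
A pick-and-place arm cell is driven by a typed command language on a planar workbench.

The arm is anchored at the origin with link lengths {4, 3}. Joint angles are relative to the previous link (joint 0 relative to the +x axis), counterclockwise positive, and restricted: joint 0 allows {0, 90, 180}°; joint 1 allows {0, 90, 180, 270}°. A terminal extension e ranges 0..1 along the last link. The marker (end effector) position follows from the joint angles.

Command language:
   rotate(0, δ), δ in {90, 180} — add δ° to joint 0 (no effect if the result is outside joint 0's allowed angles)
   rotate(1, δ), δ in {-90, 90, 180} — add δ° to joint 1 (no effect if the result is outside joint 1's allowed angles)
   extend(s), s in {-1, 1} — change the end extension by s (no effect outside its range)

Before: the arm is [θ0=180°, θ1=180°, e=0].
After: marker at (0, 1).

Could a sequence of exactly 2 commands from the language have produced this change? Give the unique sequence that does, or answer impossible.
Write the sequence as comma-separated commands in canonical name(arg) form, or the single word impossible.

rotate(0, 180), rotate(0, 90)

key: order matters: swapping rotate(0, 180) and rotate(0, 90) lands elsewhere
t0: [θ0=180°, θ1=180°, e=0]
[1] after rotate(0, 180): [θ0=0°, θ1=180°, e=0]
[2] after rotate(0, 90): [θ0=90°, θ1=180°, e=0]
no other 2-command option fits: unique.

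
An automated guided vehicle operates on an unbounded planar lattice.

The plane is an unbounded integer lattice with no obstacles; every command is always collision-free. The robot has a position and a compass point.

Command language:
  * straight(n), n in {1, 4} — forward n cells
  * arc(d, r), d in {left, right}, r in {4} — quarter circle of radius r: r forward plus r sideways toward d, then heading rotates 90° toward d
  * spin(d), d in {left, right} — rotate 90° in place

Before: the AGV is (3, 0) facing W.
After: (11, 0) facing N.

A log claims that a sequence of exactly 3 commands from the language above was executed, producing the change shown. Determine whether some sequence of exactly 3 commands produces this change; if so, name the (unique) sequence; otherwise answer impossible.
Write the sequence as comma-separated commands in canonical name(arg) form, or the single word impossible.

key: position moved to (11,0) AND the heading swung to N — translation plus rotation needed
t0: (3, 0) facing W
1. spin(left) → (3, 0) facing S
2. arc(left, 4) → (7, -4) facing E
3. arc(left, 4) → (11, 0) facing N
uniquely the one of 216 3-step routes that fits.

spin(left), arc(left, 4), arc(left, 4)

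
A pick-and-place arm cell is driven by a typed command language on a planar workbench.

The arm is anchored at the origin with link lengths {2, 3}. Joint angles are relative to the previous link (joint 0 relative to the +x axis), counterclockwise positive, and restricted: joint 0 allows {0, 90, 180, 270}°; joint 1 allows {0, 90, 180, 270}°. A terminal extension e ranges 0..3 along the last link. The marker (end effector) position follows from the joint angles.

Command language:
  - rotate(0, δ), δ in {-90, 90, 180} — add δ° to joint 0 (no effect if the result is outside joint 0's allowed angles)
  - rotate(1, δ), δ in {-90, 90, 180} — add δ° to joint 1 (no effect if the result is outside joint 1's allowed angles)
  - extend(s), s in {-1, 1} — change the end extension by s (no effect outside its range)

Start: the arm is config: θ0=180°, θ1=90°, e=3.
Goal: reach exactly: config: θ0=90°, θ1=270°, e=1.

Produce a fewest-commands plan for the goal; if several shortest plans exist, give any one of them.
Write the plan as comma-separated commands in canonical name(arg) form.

t0: config: θ0=180°, θ1=90°, e=3
step 1 (rotate(1, 180)): config: θ0=180°, θ1=270°, e=3
step 2 (extend(-1)): config: θ0=180°, θ1=270°, e=2
step 3 (extend(-1)): config: θ0=180°, θ1=270°, e=1
step 4 (rotate(0, -90)): config: θ0=90°, θ1=270°, e=1
shorter routes all fall short; 4 is best.

rotate(1, 180), extend(-1), extend(-1), rotate(0, -90)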